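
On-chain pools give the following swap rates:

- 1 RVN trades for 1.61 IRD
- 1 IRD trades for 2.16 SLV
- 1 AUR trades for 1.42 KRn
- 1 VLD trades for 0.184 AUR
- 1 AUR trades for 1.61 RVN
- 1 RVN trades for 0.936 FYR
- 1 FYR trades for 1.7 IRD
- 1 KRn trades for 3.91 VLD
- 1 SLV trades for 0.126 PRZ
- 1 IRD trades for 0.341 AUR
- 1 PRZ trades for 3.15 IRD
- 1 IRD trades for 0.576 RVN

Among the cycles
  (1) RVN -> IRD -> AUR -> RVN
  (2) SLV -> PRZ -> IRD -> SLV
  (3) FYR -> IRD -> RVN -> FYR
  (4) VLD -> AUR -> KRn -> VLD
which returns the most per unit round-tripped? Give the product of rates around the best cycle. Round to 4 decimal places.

(1) 1.61 × 0.341 × 1.61 = 0.88391
(2) 0.126 × 3.15 × 2.16 = 0.85730
(3) 1.7 × 0.576 × 0.936 = 0.91653
(4) 0.184 × 1.42 × 3.91 = 1.02160
Highest is cycle (4) at 1.0216 (>1, arbitrage).

1.0216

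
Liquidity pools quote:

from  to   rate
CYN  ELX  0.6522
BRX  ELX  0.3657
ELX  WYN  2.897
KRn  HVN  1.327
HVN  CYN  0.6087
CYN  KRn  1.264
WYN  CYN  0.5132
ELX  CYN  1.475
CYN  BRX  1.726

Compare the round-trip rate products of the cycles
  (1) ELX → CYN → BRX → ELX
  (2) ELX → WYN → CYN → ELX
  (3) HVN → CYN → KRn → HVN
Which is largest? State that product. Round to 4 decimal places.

1.0210

(1) 1.475 × 1.726 × 0.3657 = 0.93102
(2) 2.897 × 0.5132 × 0.6522 = 0.96965
(3) 0.6087 × 1.264 × 1.327 = 1.02099
Highest is cycle (3) at 1.0210 (>1, arbitrage).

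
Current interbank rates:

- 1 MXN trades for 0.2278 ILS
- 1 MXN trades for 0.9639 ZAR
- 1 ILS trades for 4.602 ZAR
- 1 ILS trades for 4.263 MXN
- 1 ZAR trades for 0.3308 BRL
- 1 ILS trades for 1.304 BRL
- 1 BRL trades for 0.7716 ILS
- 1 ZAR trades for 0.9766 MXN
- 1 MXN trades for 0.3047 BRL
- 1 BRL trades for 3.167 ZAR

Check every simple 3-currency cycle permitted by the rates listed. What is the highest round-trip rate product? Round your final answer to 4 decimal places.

1.1746

BRL→ILS→ZAR→BRL: 0.7716 × 4.602 × 0.3308 = 1.17464
MXN→ILS→ZAR→MXN: 0.2278 × 4.602 × 0.9766 = 1.02380
BRL→ILS→MXN→BRL: 0.7716 × 4.263 × 0.3047 = 1.00226
BRL→ZAR→MXN→BRL: 3.167 × 0.9766 × 0.3047 = 0.94240
Maximum is BRL→ILS→ZAR→BRL at 1.1746; arbitrage exists.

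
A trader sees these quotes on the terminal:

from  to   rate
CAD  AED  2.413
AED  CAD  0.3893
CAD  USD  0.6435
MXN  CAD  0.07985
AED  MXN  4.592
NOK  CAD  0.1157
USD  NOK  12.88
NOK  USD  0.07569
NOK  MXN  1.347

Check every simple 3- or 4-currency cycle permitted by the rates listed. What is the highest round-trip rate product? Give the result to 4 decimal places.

0.9590

NOK→CAD→USD→NOK: 0.1157 × 0.6435 × 12.88 = 0.95895
NOK→MXN→CAD→USD→NOK: 1.347 × 0.07985 × 0.6435 × 12.88 = 0.89147
CAD→AED→MXN→CAD: 2.413 × 4.592 × 0.07985 = 0.88478
Maximum is NOK→CAD→USD→NOK at 0.9590; no arbitrage — every cycle loses value.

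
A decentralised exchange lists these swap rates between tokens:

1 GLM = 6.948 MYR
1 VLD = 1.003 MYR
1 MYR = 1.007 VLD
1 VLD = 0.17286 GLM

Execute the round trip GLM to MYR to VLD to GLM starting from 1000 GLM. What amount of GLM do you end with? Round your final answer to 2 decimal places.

1000 GLM × 6.948 = 6948 MYR
6948 MYR × 1.007 = 6996.636 VLD
6996.636 VLD × 0.17286 = 1209.43849896 GLM

1209.44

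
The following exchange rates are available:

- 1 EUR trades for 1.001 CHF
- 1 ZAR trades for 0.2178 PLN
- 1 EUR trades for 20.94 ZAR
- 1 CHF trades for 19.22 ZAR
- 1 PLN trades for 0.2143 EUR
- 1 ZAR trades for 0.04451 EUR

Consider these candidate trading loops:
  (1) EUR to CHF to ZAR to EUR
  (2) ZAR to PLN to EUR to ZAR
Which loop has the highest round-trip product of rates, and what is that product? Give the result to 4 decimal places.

(1) 1.001 × 19.22 × 0.04451 = 0.85634
(2) 0.2178 × 0.2143 × 20.94 = 0.97736
Highest is cycle (2) at 0.9774 (≤1, no arbitrage).

0.9774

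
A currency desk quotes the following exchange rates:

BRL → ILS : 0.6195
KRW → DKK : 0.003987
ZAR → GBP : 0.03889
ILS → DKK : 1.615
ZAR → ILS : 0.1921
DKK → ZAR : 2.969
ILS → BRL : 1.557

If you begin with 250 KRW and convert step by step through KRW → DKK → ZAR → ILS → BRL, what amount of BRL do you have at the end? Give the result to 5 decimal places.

0.88514

250 KRW × 0.003987 = 0.99675 DKK
0.99675 DKK × 2.969 = 2.95935075 ZAR
2.95935075 ZAR × 0.1921 = 0.568491279075 ILS
0.568491279075 ILS × 1.557 = 0.885140921519775 BRL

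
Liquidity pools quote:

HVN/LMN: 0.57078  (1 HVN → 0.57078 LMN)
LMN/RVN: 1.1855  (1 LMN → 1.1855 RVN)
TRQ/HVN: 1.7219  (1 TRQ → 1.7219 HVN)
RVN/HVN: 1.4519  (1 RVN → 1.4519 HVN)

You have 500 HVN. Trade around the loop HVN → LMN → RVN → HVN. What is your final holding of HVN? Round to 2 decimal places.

491.22

500 HVN × 0.57078 = 285.39 LMN
285.39 LMN × 1.1855 = 338.329845 RVN
338.329845 RVN × 1.4519 = 491.2211019555 HVN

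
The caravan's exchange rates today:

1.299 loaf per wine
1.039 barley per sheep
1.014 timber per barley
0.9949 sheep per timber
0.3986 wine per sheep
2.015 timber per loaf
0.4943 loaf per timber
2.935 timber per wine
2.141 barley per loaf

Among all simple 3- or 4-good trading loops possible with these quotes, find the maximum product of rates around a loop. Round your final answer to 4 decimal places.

1.1639

sheep→wine→timber→sheep: 0.3986 × 2.935 × 0.9949 = 1.16392
loaf→barley→timber→loaf: 2.141 × 1.014 × 0.4943 = 1.07311
sheep→barley→timber→sheep: 1.039 × 1.014 × 0.9949 = 1.04817
loaf→timber→sheep→wine→loaf: 2.015 × 0.9949 × 0.3986 × 1.299 = 1.03801
Maximum is sheep→wine→timber→sheep at 1.1639; arbitrage exists.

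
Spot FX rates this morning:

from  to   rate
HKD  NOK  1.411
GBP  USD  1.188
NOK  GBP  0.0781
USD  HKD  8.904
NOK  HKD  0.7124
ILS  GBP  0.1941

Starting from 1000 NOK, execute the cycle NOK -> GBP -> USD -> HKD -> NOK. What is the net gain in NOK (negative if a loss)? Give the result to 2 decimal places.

165.68

1000 NOK × 0.0781 = 78.1 GBP
78.1 GBP × 1.188 = 92.7828 USD
92.7828 USD × 8.904 = 826.1380512 HKD
826.1380512 HKD × 1.411 = 1165.6807902432 NOK
Net change: 1165.6807902432 − 1000 = 165.6807902432 NOK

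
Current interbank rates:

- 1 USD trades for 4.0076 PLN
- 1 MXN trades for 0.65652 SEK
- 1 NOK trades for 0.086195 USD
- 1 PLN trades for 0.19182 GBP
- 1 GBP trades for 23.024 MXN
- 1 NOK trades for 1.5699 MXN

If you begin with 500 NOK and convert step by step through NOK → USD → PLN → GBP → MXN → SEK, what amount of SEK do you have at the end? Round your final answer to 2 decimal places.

500 NOK × 0.086195 = 43.0975 USD
43.0975 USD × 4.0076 = 172.717541 PLN
172.717541 PLN × 0.19182 = 33.13067871462 GBP
33.13067871462 GBP × 23.024 = 762.80074672541088 MXN
762.80074672541088 MXN × 0.65652 = 500.7939462401667509376 SEK

500.79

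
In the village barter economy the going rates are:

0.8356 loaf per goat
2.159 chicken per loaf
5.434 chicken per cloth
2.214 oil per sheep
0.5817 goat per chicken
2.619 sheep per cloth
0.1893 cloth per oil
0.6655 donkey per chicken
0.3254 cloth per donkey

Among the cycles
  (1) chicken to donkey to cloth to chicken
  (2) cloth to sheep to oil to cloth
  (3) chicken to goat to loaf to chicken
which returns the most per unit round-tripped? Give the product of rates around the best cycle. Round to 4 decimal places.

(1) 0.6655 × 0.3254 × 5.434 = 1.17675
(2) 2.619 × 2.214 × 0.1893 = 1.09765
(3) 0.5817 × 0.8356 × 2.159 = 1.04942
Highest is cycle (1) at 1.1768 (>1, arbitrage).

1.1768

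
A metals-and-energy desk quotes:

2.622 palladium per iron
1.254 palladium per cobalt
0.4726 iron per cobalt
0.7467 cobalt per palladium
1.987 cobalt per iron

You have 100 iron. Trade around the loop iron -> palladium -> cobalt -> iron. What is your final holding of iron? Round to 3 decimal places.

92.528

100 iron × 2.622 = 262.2 palladium
262.2 palladium × 0.7467 = 195.78474 cobalt
195.78474 cobalt × 0.4726 = 92.527868124 iron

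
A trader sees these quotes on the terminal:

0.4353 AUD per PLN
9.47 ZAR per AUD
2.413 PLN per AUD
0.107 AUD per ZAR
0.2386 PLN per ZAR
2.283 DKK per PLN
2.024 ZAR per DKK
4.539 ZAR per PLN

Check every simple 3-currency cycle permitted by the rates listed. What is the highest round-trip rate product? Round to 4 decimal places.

PLN→ZAR→AUD→PLN: 4.539 × 0.107 × 2.413 = 1.17193
PLN→DKK→ZAR→PLN: 2.283 × 2.024 × 0.2386 = 1.10252
PLN→AUD→ZAR→PLN: 0.4353 × 9.47 × 0.2386 = 0.98358
Maximum is PLN→ZAR→AUD→PLN at 1.1719; arbitrage exists.

1.1719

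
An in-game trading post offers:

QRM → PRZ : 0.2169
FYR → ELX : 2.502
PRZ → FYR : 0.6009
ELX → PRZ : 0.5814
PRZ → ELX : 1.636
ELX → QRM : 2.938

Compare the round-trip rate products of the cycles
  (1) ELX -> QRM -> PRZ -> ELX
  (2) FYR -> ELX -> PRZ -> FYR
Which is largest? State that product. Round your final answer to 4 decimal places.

(1) 2.938 × 0.2169 × 1.636 = 1.04254
(2) 2.502 × 0.5814 × 0.6009 = 0.87411
Highest is cycle (1) at 1.0425 (>1, arbitrage).

1.0425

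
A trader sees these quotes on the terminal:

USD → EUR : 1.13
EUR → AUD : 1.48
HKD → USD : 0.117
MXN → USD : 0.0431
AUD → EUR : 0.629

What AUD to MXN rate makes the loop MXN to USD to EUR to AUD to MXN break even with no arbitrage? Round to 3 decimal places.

Known legs of the cycle: 0.0431 × 1.13 × 1.48 = 0.07208044
For no arbitrage the full-cycle product must be 1, so the missing rate is 1 / 0.07208044 ≈ 13.87339.

13.873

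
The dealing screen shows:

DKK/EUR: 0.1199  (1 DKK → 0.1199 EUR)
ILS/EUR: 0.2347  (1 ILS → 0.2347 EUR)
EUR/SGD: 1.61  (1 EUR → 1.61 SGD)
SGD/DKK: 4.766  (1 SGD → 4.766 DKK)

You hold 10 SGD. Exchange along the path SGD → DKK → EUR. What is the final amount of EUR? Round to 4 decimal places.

10 SGD × 4.766 = 47.66 DKK
47.66 DKK × 0.1199 = 5.714434 EUR

5.7144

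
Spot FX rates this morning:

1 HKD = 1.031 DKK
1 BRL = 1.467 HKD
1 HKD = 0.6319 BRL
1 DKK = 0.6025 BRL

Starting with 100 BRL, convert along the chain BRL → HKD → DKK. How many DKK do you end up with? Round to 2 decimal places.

100 BRL × 1.467 = 146.7 HKD
146.7 HKD × 1.031 = 151.2477 DKK

151.25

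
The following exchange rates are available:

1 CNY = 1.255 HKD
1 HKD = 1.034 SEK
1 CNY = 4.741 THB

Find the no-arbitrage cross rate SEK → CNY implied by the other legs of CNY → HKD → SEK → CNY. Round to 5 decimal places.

0.77061

Known legs of the cycle: 1.255 × 1.034 = 1.29767
For no arbitrage the full-cycle product must be 1, so the missing rate is 1 / 1.29767 ≈ 0.7706119.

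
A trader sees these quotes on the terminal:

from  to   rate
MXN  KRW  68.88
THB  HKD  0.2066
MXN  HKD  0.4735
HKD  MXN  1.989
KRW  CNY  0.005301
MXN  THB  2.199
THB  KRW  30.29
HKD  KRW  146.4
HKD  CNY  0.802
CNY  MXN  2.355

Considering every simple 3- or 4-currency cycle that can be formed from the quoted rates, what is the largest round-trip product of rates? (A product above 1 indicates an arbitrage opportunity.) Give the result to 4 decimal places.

THB→HKD→MXN→THB: 0.2066 × 1.989 × 2.199 = 0.90363
CNY→MXN→HKD→CNY: 2.355 × 0.4735 × 0.802 = 0.89430
KRW→CNY→MXN→HKD→KRW: 0.005301 × 2.355 × 0.4735 × 146.4 = 0.86539
KRW→CNY→MXN→KRW: 0.005301 × 2.355 × 68.88 = 0.85989
CNY→MXN→THB→HKD→CNY: 2.355 × 2.199 × 0.2066 × 0.802 = 0.85807
KRW→CNY→MXN→THB→KRW: 0.005301 × 2.355 × 2.199 × 30.29 = 0.83152
Maximum is THB→HKD→MXN→THB at 0.9036; no arbitrage — every cycle loses value.

0.9036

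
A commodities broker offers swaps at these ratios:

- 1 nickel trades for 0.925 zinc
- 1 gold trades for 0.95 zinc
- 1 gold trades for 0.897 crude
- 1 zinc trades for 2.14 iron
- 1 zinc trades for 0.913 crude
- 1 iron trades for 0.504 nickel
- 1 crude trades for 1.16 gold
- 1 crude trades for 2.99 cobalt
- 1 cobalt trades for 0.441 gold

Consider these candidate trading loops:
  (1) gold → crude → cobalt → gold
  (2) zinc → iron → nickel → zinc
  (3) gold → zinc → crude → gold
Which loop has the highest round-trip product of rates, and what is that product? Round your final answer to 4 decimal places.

1.1828

(1) 0.897 × 2.99 × 0.441 = 1.18278
(2) 2.14 × 0.504 × 0.925 = 0.99767
(3) 0.95 × 0.913 × 1.16 = 1.00613
Highest is cycle (1) at 1.1828 (>1, arbitrage).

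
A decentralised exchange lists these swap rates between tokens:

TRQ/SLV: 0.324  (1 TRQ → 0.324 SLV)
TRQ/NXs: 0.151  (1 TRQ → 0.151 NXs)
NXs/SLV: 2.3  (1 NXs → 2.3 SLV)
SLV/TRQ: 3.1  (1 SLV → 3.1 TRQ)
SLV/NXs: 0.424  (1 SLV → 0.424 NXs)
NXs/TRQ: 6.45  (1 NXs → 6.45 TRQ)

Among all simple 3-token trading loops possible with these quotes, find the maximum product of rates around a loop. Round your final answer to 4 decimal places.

1.0766

TRQ→NXs→SLV→TRQ: 0.151 × 2.3 × 3.1 = 1.07663
TRQ→SLV→NXs→TRQ: 0.324 × 0.424 × 6.45 = 0.88608
Maximum is TRQ→NXs→SLV→TRQ at 1.0766; arbitrage exists.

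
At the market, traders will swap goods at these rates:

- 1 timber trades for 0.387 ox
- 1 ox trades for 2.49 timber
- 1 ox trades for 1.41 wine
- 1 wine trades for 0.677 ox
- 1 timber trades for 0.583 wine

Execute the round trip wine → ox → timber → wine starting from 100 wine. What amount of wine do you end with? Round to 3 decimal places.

100 wine × 0.677 = 67.7 ox
67.7 ox × 2.49 = 168.573 timber
168.573 timber × 0.583 = 98.278059 wine

98.278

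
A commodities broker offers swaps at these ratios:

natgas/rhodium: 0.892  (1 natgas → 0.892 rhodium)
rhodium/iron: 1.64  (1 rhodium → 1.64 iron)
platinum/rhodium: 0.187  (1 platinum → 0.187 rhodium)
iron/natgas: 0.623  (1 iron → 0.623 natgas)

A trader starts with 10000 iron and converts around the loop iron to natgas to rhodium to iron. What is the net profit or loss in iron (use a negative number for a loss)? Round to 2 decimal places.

10000 iron × 0.623 = 6230 natgas
6230 natgas × 0.892 = 5557.16 rhodium
5557.16 rhodium × 1.64 = 9113.7424 iron
Net change: 9113.7424 − 10000 = -886.2576 iron

-886.26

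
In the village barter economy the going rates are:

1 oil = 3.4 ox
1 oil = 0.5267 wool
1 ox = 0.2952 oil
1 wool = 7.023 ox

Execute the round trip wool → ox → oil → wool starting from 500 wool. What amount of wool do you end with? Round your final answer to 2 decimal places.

545.97

500 wool × 7.023 = 3511.5 ox
3511.5 ox × 0.2952 = 1036.5948 oil
1036.5948 oil × 0.5267 = 545.97448116 wool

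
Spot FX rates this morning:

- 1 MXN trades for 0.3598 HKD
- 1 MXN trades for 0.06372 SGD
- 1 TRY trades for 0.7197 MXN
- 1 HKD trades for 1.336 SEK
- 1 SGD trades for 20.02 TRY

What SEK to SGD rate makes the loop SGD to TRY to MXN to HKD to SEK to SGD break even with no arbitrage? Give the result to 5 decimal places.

Known legs of the cycle: 20.02 × 0.7197 × 0.3598 × 1.336 = 6.9260112553632
For no arbitrage the full-cycle product must be 1, so the missing rate is 1 / 6.9260112553632 ≈ 0.1443832.

0.14438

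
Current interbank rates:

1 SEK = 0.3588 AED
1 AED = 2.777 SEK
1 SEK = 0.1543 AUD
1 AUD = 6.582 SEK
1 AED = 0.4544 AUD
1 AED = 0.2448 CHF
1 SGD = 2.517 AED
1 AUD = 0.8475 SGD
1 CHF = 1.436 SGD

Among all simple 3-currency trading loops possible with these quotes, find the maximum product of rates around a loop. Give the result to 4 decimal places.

1.0731

AUD→SEK→AED→AUD: 6.582 × 0.3588 × 0.4544 = 1.07312
AUD→SGD→AED→AUD: 0.8475 × 2.517 × 0.4544 = 0.96931
AED→CHF→SGD→AED: 0.2448 × 1.436 × 2.517 = 0.88481
Maximum is AUD→SEK→AED→AUD at 1.0731; arbitrage exists.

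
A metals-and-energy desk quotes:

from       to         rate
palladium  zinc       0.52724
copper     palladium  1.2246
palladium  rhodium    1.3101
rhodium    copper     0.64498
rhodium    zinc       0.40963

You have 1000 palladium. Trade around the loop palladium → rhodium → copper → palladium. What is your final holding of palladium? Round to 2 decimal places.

1000 palladium × 1.3101 = 1310.1 rhodium
1310.1 rhodium × 0.64498 = 844.988298 copper
844.988298 copper × 1.2246 = 1034.7726697308 palladium

1034.77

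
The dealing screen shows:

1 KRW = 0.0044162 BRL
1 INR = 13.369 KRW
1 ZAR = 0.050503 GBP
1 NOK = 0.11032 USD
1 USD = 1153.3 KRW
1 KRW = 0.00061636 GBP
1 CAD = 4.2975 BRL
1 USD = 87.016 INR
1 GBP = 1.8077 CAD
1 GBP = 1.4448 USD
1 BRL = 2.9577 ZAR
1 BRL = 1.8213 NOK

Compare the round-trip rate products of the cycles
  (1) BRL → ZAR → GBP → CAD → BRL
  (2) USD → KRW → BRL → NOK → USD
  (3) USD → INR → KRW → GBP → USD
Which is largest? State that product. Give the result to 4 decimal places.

(1) 2.9577 × 0.050503 × 1.8077 × 4.2975 = 1.16042
(2) 1153.3 × 0.0044162 × 1.8213 × 0.11032 = 1.02336
(3) 87.016 × 13.369 × 0.00061636 × 1.4448 = 1.03595
Highest is cycle (1) at 1.1604 (>1, arbitrage).

1.1604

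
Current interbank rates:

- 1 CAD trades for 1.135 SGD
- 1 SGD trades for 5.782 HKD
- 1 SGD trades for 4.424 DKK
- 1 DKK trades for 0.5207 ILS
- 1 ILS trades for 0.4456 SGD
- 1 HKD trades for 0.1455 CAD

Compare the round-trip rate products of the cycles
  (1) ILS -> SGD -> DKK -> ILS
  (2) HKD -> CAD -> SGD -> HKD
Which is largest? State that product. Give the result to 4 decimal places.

(1) 0.4456 × 4.424 × 0.5207 = 1.02647
(2) 0.1455 × 1.135 × 5.782 = 0.95485
Highest is cycle (1) at 1.0265 (>1, arbitrage).

1.0265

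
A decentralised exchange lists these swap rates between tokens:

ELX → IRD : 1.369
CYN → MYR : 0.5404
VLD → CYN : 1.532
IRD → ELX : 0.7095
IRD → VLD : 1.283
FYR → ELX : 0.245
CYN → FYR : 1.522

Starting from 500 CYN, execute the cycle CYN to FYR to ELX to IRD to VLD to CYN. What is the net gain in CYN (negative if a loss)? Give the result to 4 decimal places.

500 CYN × 1.522 = 761 FYR
761 FYR × 0.245 = 186.445 ELX
186.445 ELX × 1.369 = 255.243205 IRD
255.243205 IRD × 1.283 = 327.477032015 VLD
327.477032015 VLD × 1.532 = 501.69481304698 CYN
Net change: 501.69481304698 − 500 = 1.69481304698 CYN

1.6948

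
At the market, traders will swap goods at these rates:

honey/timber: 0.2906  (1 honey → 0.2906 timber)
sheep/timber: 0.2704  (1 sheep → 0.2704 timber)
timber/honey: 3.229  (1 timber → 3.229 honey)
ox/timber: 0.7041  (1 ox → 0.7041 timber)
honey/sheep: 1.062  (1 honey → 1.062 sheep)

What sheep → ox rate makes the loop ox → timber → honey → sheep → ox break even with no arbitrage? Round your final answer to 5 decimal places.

0.41416

Known legs of the cycle: 0.7041 × 3.229 × 1.062 = 2.4144983118
For no arbitrage the full-cycle product must be 1, so the missing rate is 1 / 2.4144983118 ≈ 0.4141647.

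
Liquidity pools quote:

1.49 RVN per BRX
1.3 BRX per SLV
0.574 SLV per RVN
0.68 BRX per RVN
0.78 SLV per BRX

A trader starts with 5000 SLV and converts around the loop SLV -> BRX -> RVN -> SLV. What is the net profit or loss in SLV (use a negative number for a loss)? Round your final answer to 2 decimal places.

559.19

5000 SLV × 1.3 = 6500 BRX
6500 BRX × 1.49 = 9685 RVN
9685 RVN × 0.574 = 5559.19 SLV
Net change: 5559.19 − 5000 = 559.19 SLV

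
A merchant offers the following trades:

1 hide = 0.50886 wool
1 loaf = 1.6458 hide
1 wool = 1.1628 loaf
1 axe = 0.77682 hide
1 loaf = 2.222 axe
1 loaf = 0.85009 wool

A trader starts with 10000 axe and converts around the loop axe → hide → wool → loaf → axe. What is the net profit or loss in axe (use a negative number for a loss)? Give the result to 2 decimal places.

10000 axe × 0.77682 = 7768.2 hide
7768.2 hide × 0.50886 = 3952.926252 wool
3952.926252 wool × 1.1628 = 4596.4626458256 loaf
4596.4626458256 loaf × 2.222 = 10213.3399990244832 axe
Net change: 10213.3399990244832 − 10000 = 213.3399990244832 axe

213.34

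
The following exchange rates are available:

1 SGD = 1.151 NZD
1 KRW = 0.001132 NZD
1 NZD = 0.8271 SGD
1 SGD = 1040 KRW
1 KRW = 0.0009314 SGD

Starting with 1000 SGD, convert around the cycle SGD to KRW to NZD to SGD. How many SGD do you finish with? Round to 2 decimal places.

973.73

1000 SGD × 1040 = 1040000 KRW
1040000 KRW × 0.001132 = 1177.28 NZD
1177.28 NZD × 0.8271 = 973.728288 SGD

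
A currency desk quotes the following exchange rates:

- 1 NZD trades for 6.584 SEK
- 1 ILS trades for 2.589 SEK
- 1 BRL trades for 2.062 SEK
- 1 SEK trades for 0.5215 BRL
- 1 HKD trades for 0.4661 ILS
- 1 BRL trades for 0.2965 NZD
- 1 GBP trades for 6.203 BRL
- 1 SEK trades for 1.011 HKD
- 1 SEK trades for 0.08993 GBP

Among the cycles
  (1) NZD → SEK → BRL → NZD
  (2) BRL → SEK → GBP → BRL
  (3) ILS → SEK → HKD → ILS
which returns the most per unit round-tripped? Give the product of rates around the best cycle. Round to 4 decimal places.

1.2200

(1) 6.584 × 0.5215 × 0.2965 = 1.01805
(2) 2.062 × 0.08993 × 6.203 = 1.15026
(3) 2.589 × 1.011 × 0.4661 = 1.22001
Highest is cycle (3) at 1.2200 (>1, arbitrage).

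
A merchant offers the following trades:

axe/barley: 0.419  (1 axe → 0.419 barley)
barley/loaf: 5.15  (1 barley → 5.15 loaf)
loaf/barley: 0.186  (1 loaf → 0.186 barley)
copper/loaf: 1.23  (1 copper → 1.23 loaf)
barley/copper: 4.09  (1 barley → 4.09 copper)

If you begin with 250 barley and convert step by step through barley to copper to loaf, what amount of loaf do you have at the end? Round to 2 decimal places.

1257.68

250 barley × 4.09 = 1022.5 copper
1022.5 copper × 1.23 = 1257.675 loaf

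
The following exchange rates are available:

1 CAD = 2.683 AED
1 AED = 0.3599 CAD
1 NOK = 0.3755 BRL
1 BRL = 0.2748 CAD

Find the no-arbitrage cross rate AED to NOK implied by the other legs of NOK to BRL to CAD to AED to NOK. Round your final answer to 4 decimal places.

3.6120

Known legs of the cycle: 0.3755 × 0.2748 × 2.683 = 0.2768517942
For no arbitrage the full-cycle product must be 1, so the missing rate is 1 / 0.2768517942 ≈ 3.612041.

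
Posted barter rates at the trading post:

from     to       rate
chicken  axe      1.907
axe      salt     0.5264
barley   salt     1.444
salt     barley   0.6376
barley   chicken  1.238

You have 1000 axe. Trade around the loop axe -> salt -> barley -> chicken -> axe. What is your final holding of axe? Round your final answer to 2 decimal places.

792.38

1000 axe × 0.5264 = 526.4 salt
526.4 salt × 0.6376 = 335.63264 barley
335.63264 barley × 1.238 = 415.51320832 chicken
415.51320832 chicken × 1.907 = 792.38368826624 axe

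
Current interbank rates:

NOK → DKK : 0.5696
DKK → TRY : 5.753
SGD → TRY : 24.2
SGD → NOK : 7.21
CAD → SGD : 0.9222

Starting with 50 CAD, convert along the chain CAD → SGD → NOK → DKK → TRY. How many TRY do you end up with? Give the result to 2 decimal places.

1089.42

50 CAD × 0.9222 = 46.11 SGD
46.11 SGD × 7.21 = 332.4531 NOK
332.4531 NOK × 0.5696 = 189.36528576 DKK
189.36528576 DKK × 5.753 = 1089.41848897728 TRY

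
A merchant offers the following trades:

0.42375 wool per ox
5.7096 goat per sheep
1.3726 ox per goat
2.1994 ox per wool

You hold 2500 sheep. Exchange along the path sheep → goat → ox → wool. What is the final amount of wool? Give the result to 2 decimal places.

2500 sheep × 5.7096 = 14274 goat
14274 goat × 1.3726 = 19592.4924 ox
19592.4924 ox × 0.42375 = 8302.3186545 wool

8302.32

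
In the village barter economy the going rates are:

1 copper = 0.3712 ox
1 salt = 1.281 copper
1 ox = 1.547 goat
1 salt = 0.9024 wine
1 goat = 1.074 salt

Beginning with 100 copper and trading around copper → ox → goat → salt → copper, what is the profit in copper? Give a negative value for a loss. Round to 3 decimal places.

100 copper × 0.3712 = 37.12 ox
37.12 ox × 1.547 = 57.42464 goat
57.42464 goat × 1.074 = 61.67406336 salt
61.67406336 salt × 1.281 = 79.00447516416 copper
Net change: 79.00447516416 − 100 = -20.99552483584 copper

-20.996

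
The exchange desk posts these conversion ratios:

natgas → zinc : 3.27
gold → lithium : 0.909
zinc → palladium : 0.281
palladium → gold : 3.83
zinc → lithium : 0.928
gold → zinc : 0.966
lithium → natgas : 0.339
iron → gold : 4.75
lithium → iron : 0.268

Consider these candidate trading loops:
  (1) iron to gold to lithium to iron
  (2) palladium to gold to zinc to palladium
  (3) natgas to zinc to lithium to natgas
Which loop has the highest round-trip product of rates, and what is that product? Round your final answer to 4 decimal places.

1.1572

(1) 4.75 × 0.909 × 0.268 = 1.15716
(2) 3.83 × 0.966 × 0.281 = 1.03964
(3) 3.27 × 0.928 × 0.339 = 1.02872
Highest is cycle (1) at 1.1572 (>1, arbitrage).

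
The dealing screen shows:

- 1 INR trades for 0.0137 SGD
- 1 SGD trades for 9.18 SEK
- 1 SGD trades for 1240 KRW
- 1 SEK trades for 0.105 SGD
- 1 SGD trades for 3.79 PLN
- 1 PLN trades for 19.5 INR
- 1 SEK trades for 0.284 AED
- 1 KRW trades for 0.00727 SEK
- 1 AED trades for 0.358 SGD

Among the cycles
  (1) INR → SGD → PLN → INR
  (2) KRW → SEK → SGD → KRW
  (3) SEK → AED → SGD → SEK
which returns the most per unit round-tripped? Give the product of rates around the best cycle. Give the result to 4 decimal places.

1.0125

(1) 0.0137 × 3.79 × 19.5 = 1.01250
(2) 0.00727 × 0.105 × 1240 = 0.94655
(3) 0.284 × 0.358 × 9.18 = 0.93335
Highest is cycle (1) at 1.0125 (>1, arbitrage).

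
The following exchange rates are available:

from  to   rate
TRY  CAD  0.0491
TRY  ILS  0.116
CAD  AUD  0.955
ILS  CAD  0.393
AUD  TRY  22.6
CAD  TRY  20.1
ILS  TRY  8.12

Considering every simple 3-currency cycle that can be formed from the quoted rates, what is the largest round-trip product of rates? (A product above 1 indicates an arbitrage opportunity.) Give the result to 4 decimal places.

TRY→CAD→AUD→TRY: 0.0491 × 0.955 × 22.6 = 1.05973
TRY→ILS→CAD→TRY: 0.116 × 0.393 × 20.1 = 0.91632
Maximum is TRY→CAD→AUD→TRY at 1.0597; arbitrage exists.

1.0597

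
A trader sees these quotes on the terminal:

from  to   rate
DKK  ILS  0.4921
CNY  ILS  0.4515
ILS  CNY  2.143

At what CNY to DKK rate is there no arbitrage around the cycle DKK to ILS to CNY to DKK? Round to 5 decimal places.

0.94825

Known legs of the cycle: 0.4921 × 2.143 = 1.0545703
For no arbitrage the full-cycle product must be 1, so the missing rate is 1 / 1.0545703 ≈ 0.9482535.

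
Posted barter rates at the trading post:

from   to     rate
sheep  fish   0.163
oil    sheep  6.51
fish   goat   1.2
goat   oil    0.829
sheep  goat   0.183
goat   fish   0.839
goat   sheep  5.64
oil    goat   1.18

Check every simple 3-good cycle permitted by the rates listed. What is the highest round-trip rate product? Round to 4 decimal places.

1.1032

fish→goat→sheep→fish: 1.2 × 5.64 × 0.163 = 1.10318
oil→sheep→goat→oil: 6.51 × 0.183 × 0.829 = 0.98761
Maximum is fish→goat→sheep→fish at 1.1032; arbitrage exists.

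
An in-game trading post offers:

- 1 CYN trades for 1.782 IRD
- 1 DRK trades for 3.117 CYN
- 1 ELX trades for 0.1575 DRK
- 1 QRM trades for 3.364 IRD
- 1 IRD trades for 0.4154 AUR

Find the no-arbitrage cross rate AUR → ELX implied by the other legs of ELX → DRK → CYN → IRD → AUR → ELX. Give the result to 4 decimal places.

2.7517

Known legs of the cycle: 0.1575 × 3.117 × 1.782 × 0.4154 = 0.363405547197
For no arbitrage the full-cycle product must be 1, so the missing rate is 1 / 0.363405547197 ≈ 2.751747.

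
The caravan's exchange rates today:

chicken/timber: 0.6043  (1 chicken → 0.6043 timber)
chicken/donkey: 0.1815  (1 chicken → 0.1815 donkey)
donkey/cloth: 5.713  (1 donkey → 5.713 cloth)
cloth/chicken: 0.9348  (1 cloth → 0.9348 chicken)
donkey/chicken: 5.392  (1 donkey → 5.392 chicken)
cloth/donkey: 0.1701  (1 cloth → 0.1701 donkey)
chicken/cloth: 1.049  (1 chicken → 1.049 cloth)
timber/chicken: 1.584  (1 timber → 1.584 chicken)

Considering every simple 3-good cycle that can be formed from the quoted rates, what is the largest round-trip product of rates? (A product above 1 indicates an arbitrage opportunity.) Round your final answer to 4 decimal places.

0.9693

donkey→cloth→chicken→donkey: 5.713 × 0.9348 × 0.1815 = 0.96930
donkey→chicken→cloth→donkey: 5.392 × 1.049 × 0.1701 = 0.96212
Maximum is donkey→cloth→chicken→donkey at 0.9693; no arbitrage — every cycle loses value.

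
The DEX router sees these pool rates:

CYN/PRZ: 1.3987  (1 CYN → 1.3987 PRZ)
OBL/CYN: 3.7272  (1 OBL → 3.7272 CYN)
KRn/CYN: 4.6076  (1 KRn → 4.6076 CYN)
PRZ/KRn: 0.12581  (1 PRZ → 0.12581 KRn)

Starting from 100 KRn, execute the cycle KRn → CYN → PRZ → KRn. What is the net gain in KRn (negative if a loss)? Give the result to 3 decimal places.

-18.920

100 KRn × 4.6076 = 460.76 CYN
460.76 CYN × 1.3987 = 644.465012 PRZ
644.465012 PRZ × 0.12581 = 81.08014315972 KRn
Net change: 81.08014315972 − 100 = -18.91985684028 KRn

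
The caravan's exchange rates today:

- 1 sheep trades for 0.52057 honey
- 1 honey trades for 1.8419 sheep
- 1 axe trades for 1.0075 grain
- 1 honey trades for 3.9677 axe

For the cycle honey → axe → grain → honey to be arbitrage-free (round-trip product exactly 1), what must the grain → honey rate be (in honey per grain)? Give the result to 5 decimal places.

0.25016

Known legs of the cycle: 3.9677 × 1.0075 = 3.99745775
For no arbitrage the full-cycle product must be 1, so the missing rate is 1 / 3.99745775 ≈ 0.2501590.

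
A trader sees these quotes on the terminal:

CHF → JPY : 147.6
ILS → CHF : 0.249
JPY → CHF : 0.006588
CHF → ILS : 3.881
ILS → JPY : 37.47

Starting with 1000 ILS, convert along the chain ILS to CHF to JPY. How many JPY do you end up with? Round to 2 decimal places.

1000 ILS × 0.249 = 249 CHF
249 CHF × 147.6 = 36752.4 JPY

36752.40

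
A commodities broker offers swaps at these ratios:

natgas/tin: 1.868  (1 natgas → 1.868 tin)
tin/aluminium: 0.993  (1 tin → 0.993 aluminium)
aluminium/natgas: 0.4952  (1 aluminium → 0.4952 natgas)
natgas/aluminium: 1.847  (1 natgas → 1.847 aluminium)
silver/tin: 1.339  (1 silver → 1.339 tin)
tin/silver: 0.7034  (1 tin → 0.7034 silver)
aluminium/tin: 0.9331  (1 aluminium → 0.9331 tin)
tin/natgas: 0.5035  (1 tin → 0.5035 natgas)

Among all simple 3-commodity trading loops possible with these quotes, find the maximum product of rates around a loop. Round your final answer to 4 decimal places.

0.9186

natgas→tin→aluminium→natgas: 1.868 × 0.993 × 0.4952 = 0.91856
natgas→aluminium→tin→natgas: 1.847 × 0.9331 × 0.5035 = 0.86775
Maximum is natgas→tin→aluminium→natgas at 0.9186; no arbitrage — every cycle loses value.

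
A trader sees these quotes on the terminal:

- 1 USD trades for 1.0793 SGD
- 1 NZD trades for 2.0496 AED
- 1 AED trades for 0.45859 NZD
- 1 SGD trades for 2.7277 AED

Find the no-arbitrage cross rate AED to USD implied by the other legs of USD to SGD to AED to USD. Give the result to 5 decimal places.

Known legs of the cycle: 1.0793 × 2.7277 = 2.94400661
For no arbitrage the full-cycle product must be 1, so the missing rate is 1 / 2.94400661 ≈ 0.3396732.

0.33967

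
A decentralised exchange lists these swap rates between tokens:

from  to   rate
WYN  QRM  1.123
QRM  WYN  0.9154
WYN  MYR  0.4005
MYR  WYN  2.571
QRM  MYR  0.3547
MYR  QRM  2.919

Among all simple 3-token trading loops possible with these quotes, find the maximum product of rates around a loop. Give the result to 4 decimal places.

WYN→MYR→QRM→WYN: 0.4005 × 2.919 × 0.9154 = 1.07016
WYN→QRM→MYR→WYN: 1.123 × 0.3547 × 2.571 = 1.02410
Maximum is WYN→MYR→QRM→WYN at 1.0702; arbitrage exists.

1.0702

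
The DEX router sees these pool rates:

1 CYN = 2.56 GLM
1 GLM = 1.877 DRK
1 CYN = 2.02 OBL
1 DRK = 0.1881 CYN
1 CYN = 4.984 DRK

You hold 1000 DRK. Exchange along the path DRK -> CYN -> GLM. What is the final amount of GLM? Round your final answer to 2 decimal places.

481.54

1000 DRK × 0.1881 = 188.1 CYN
188.1 CYN × 2.56 = 481.536 GLM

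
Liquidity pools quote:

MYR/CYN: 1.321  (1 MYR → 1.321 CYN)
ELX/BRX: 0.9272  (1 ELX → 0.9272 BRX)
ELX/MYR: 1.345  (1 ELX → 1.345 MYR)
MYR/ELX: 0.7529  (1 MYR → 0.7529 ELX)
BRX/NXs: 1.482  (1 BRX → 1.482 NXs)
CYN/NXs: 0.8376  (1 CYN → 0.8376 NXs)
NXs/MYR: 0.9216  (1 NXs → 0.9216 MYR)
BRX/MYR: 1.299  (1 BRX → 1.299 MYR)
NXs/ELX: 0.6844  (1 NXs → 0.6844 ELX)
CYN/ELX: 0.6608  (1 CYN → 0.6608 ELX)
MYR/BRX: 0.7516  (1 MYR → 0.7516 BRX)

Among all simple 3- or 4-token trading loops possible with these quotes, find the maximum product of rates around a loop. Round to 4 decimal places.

1.1741

ELX→MYR→CYN→ELX: 1.345 × 1.321 × 0.6608 = 1.17407
ELX→BRX→MYR→CYN→ELX: 0.9272 × 1.299 × 1.321 × 0.6608 = 1.05137
BRX→NXs→MYR→BRX: 1.482 × 0.9216 × 0.7516 = 1.02654
ELX→MYR→BRX→NXs→ELX: 1.345 × 0.7516 × 1.482 × 0.6844 = 1.02534
NXs→MYR→CYN→NXs: 0.9216 × 1.321 × 0.8376 = 1.01972
ELX→MYR→CYN→NXs→ELX: 1.345 × 1.321 × 0.8376 × 0.6844 = 1.01853
ELX→BRX→NXs→MYR→ELX: 0.9272 × 1.482 × 0.9216 × 0.7529 = 0.95346
ELX→BRX→NXs→ELX: 0.9272 × 1.482 × 0.6844 = 0.94044
ELX→BRX→MYR→ELX: 0.9272 × 1.299 × 0.7529 = 0.90682
Maximum is ELX→MYR→CYN→ELX at 1.1741; arbitrage exists.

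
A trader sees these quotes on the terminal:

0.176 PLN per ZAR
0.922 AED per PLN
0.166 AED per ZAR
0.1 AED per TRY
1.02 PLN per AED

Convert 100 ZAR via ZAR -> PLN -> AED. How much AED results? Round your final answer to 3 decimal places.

16.227

100 ZAR × 0.176 = 17.6 PLN
17.6 PLN × 0.922 = 16.2272 AED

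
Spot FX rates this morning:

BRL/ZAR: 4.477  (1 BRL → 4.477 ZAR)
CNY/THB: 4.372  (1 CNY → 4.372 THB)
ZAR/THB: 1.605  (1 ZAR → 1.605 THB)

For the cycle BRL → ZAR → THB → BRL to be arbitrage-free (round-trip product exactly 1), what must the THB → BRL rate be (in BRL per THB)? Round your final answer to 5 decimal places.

0.13917

Known legs of the cycle: 4.477 × 1.605 = 7.185585
For no arbitrage the full-cycle product must be 1, so the missing rate is 1 / 7.185585 ≈ 0.1391675.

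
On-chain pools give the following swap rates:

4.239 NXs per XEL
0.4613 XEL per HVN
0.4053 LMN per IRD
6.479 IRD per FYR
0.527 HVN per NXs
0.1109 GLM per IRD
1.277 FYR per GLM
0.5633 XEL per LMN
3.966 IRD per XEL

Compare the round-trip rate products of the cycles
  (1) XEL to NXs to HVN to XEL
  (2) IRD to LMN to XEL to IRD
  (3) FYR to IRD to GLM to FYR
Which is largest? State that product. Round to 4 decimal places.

1.0305

(1) 4.239 × 0.527 × 0.4613 = 1.03052
(2) 0.4053 × 0.5633 × 3.966 = 0.90546
(3) 6.479 × 0.1109 × 1.277 = 0.91755
Highest is cycle (1) at 1.0305 (>1, arbitrage).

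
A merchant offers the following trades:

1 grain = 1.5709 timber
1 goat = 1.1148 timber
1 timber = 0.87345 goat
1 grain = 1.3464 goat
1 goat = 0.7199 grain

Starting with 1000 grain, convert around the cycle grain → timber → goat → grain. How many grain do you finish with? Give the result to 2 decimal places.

1000 grain × 1.5709 = 1570.9 timber
1570.9 timber × 0.87345 = 1372.102605 goat
1372.102605 goat × 0.7199 = 987.7766653395 grain

987.78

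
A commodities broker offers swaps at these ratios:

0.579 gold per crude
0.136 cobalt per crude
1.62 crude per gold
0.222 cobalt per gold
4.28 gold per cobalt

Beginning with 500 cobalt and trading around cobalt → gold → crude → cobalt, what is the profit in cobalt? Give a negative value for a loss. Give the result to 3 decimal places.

-28.515

500 cobalt × 4.28 = 2140 gold
2140 gold × 1.62 = 3466.8 crude
3466.8 crude × 0.136 = 471.4848 cobalt
Net change: 471.4848 − 500 = -28.5152 cobalt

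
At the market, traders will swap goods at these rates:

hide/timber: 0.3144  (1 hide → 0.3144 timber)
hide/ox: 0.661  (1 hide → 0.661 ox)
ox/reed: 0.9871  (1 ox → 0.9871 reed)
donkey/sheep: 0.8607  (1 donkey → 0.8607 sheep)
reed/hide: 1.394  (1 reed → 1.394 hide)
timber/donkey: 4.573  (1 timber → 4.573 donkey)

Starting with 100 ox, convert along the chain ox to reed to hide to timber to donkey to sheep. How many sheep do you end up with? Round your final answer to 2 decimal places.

170.28

100 ox × 0.9871 = 98.71 reed
98.71 reed × 1.394 = 137.60174 hide
137.60174 hide × 0.3144 = 43.261987056 timber
43.261987056 timber × 4.573 = 197.837066807088 donkey
197.837066807088 donkey × 0.8607 = 170.2783634008606416 sheep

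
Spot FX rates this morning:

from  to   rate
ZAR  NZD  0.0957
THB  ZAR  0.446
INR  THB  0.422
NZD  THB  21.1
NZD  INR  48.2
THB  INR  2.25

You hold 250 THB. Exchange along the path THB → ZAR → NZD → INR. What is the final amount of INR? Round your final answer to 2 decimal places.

250 THB × 0.446 = 111.5 ZAR
111.5 ZAR × 0.0957 = 10.67055 NZD
10.67055 NZD × 48.2 = 514.32051 INR

514.32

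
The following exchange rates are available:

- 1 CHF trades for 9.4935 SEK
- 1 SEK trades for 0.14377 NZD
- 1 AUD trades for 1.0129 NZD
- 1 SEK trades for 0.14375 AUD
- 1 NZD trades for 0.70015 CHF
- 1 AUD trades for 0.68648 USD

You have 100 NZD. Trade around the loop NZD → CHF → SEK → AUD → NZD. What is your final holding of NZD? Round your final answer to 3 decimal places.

96.781

100 NZD × 0.70015 = 70.015 CHF
70.015 CHF × 9.4935 = 664.6874025 SEK
664.6874025 SEK × 0.14375 = 95.548814109375 AUD
95.548814109375 AUD × 1.0129 = 96.7813938113859375 NZD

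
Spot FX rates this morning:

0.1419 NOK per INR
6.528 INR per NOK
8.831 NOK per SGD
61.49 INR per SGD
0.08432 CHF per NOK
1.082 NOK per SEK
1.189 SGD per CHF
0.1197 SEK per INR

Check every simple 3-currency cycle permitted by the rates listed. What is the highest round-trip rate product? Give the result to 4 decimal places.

SGD→NOK→CHF→SGD: 8.831 × 0.08432 × 1.189 = 0.88536
SEK→NOK→INR→SEK: 1.082 × 6.528 × 0.1197 = 0.84548
Maximum is SGD→NOK→CHF→SGD at 0.8854; no arbitrage — every cycle loses value.

0.8854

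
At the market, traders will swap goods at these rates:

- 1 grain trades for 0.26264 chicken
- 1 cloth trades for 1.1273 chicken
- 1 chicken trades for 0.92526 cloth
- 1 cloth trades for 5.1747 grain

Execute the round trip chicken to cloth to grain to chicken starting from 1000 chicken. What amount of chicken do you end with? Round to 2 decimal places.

1000 chicken × 0.92526 = 925.26 cloth
925.26 cloth × 5.1747 = 4787.942922 grain
4787.942922 grain × 0.26264 = 1257.50532903408 chicken

1257.51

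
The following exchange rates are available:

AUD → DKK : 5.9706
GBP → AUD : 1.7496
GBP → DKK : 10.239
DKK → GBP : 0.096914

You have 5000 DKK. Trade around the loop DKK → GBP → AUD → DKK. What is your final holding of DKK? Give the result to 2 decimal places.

5000 DKK × 0.096914 = 484.57 GBP
484.57 GBP × 1.7496 = 847.803672 AUD
847.803672 AUD × 5.9706 = 5061.8966040432 DKK

5061.90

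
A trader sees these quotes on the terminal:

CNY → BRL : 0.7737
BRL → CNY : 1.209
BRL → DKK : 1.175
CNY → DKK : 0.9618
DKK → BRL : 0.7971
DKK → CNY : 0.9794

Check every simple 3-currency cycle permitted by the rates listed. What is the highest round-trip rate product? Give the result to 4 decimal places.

BRL→CNY→DKK→BRL: 1.209 × 0.9618 × 0.7971 = 0.92688
BRL→DKK→CNY→BRL: 1.175 × 0.9794 × 0.7737 = 0.89037
Maximum is BRL→CNY→DKK→BRL at 0.9269; no arbitrage — every cycle loses value.

0.9269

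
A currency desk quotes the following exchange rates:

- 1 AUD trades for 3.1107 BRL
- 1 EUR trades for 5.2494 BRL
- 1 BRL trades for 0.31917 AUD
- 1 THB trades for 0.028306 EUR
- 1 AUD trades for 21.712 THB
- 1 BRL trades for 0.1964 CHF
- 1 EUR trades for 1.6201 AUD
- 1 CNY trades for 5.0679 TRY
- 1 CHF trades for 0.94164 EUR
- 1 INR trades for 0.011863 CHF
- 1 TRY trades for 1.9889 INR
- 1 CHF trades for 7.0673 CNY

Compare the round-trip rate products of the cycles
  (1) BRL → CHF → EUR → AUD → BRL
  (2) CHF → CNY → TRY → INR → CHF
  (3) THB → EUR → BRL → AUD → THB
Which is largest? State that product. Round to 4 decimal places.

(1) 0.1964 × 0.94164 × 1.6201 × 3.1107 = 0.93202
(2) 7.0673 × 5.0679 × 1.9889 × 0.011863 = 0.84506
(3) 0.028306 × 5.2494 × 0.31917 × 21.712 = 1.02970
Highest is cycle (3) at 1.0297 (>1, arbitrage).

1.0297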